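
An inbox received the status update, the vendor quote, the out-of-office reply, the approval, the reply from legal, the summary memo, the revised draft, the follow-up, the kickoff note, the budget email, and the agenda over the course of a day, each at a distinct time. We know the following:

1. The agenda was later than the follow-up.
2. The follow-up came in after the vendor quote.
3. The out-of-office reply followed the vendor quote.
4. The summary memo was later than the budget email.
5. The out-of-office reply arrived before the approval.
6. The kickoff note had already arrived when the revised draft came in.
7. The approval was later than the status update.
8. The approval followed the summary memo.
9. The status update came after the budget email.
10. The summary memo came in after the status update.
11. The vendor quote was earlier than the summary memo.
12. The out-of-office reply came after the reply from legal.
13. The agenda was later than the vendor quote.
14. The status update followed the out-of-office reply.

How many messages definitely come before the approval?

Directly stated before the approval: the out-of-office reply, the status update, and the summary memo.
The budget email reaches the approval via the budget email → the status update → the approval.
The reply from legal reaches the approval via the reply from legal → the out-of-office reply → the approval.
The vendor quote reaches the approval via the vendor quote → the out-of-office reply → the approval.
No chain forces the revised draft (or any of the others) ahead of the approval.
That's the budget email, the out-of-office reply, the reply from legal, the status update, the summary memo, and the vendor quote — 6 in all.

6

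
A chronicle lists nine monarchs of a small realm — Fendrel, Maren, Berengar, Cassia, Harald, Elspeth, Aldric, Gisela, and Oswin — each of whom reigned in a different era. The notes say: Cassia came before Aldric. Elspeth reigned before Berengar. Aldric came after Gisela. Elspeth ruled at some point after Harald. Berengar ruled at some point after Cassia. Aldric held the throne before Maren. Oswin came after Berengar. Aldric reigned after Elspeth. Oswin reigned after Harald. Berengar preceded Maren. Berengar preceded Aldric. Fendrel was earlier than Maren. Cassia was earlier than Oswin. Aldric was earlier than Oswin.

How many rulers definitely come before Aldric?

5

Directly stated before Aldric: Berengar, Cassia, Elspeth, and Gisela.
Harald reaches Aldric via Harald → Elspeth → Aldric.
That's Berengar, Cassia, Elspeth, Gisela, and Harald — 5 in all.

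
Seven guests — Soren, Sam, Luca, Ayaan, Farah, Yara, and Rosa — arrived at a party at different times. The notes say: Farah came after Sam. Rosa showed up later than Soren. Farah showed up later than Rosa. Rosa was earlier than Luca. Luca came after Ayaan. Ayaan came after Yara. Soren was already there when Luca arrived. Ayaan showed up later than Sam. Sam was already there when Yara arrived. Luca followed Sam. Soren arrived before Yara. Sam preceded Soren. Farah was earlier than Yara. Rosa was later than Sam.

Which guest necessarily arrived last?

Luca

Every other guest has a chain of constraints placing them before Luca, so Luca is last.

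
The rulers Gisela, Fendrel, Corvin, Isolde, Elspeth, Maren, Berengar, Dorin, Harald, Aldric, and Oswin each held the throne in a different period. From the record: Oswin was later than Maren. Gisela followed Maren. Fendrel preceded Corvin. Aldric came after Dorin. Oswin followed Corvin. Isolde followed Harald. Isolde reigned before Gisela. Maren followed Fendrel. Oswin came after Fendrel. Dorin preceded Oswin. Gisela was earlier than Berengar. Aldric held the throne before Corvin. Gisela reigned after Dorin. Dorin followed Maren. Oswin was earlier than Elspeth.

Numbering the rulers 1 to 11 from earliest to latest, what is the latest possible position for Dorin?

Dorin must come before Aldric, Berengar, Corvin, Elspeth, Gisela, and Oswin — 6 rulers forced after them.
Everything else can be placed before Dorin in some valid order, so Dorin can sit as late as position 11 − 6 = 5.

5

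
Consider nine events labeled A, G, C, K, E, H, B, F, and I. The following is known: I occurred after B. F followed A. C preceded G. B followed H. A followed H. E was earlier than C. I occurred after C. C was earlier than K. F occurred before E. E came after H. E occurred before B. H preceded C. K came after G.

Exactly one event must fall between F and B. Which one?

Tracing the constraints gives F → E → B, so E sits after F and before B.
No other event is forced both after F and before B.

E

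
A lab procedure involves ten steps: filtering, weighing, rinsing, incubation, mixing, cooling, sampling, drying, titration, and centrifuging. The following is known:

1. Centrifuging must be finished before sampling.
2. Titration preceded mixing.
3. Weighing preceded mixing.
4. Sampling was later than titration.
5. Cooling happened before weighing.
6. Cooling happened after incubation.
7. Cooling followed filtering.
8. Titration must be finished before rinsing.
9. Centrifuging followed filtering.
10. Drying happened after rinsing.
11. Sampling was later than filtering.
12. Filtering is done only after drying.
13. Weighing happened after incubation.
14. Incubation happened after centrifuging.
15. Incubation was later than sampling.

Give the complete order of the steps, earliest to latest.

The constraints fix every adjacent pair, so only one ordering works:
titration → rinsing → drying → filtering → centrifuging → sampling → incubation → cooling → weighing → mixing.

titration, rinsing, drying, filtering, centrifuging, sampling, incubation, cooling, weighing, mixing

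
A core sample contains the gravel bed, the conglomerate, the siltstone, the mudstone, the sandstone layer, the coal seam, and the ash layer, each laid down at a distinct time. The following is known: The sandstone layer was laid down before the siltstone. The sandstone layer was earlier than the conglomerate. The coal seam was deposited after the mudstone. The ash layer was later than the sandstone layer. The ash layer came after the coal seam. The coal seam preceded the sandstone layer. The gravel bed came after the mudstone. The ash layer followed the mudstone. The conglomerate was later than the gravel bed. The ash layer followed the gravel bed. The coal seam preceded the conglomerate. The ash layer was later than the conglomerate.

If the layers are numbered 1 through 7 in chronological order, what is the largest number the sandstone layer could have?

The sandstone layer must come before the ash layer, the conglomerate, and the siltstone — 3 layers forced after it.
Everything else can be placed before the sandstone layer in some valid order, so the sandstone layer can sit as late as position 7 − 3 = 4.

4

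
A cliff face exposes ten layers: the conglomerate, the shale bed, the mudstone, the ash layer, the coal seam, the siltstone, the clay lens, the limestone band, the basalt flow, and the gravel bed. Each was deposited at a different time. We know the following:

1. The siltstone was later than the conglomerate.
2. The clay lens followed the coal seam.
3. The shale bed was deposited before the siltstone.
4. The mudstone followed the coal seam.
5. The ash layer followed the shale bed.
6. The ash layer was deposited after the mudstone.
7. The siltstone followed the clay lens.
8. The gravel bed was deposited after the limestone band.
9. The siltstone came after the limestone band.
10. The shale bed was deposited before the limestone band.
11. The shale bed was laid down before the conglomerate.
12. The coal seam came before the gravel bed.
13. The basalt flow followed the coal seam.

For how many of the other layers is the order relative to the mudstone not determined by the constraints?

Forced before the mudstone: the coal seam; forced after the mudstone: the ash layer.
That leaves the basalt flow, the clay lens, the conglomerate, the gravel bed, the limestone band, the shale bed, and the siltstone with no forced order relative to the mudstone — 7.

7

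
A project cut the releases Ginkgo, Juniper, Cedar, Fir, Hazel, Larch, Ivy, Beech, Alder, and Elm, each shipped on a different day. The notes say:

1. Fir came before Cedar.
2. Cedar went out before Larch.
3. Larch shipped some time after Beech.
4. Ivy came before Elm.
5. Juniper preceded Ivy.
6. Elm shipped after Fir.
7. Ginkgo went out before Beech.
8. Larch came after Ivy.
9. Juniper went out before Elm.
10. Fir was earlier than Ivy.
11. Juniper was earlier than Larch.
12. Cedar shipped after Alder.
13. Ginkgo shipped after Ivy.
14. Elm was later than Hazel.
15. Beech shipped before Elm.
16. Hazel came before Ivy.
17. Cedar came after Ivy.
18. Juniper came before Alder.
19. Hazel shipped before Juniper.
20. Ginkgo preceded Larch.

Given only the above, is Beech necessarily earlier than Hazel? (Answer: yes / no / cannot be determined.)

Tracing the constraints gives Hazel → Ivy → Ginkgo → Beech, so Hazel must come before Beech.
That means Beech cannot be before Hazel.

no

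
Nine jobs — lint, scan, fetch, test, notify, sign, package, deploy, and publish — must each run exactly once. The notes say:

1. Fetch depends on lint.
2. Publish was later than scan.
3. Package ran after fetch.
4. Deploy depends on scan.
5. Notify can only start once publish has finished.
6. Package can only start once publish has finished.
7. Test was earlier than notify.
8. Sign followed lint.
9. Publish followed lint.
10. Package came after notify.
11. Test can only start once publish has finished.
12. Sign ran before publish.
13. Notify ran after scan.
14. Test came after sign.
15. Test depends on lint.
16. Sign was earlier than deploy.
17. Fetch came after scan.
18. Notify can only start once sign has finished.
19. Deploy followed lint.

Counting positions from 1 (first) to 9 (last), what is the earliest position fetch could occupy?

3

Lint and scan must both come before fetch — 2 forced predecessors.
Nothing else is forced ahead of fetch, so its earliest slot is position 2 + 1 = 3.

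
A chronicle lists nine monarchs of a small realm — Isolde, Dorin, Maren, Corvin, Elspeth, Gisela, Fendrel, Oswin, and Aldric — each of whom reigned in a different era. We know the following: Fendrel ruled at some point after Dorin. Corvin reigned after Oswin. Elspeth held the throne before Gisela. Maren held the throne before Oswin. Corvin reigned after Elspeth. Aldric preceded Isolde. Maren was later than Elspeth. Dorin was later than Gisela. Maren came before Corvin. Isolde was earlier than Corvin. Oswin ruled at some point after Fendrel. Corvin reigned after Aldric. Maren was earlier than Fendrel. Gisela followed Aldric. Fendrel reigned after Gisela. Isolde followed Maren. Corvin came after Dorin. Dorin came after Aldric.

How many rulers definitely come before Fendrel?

Directly stated before Fendrel: Dorin, Gisela, and Maren.
Aldric reaches Fendrel via Aldric → Dorin → Fendrel.
Elspeth reaches Fendrel via Elspeth → Maren → Fendrel.
No chain forces Isolde (or any of the others) ahead of Fendrel.
That's Aldric, Dorin, Elspeth, Gisela, and Maren — 5 in all.

5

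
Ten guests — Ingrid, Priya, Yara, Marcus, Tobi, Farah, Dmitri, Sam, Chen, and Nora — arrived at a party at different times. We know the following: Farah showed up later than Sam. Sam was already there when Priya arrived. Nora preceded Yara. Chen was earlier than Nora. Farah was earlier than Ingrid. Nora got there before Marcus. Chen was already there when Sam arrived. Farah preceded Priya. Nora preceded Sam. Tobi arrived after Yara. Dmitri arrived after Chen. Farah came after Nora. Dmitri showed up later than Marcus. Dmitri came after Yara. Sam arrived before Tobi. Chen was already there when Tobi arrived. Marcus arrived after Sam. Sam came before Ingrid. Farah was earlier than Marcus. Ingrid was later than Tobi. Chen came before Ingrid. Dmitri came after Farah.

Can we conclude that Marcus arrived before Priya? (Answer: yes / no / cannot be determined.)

cannot be determined

No chain of stated constraints runs from Marcus to Priya, and none runs from Priya to Marcus either.
So the relative order of Marcus and Priya is not fixed by the given facts.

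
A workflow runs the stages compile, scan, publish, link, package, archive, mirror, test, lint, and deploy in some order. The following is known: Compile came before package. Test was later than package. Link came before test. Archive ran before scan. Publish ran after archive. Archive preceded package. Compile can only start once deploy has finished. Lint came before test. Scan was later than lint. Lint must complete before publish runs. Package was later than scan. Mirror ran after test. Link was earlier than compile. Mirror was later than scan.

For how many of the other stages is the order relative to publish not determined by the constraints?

7

Forced before publish: archive and lint.
That leaves compile, deploy, link, mirror, package, scan, and test with no forced order relative to publish — 7.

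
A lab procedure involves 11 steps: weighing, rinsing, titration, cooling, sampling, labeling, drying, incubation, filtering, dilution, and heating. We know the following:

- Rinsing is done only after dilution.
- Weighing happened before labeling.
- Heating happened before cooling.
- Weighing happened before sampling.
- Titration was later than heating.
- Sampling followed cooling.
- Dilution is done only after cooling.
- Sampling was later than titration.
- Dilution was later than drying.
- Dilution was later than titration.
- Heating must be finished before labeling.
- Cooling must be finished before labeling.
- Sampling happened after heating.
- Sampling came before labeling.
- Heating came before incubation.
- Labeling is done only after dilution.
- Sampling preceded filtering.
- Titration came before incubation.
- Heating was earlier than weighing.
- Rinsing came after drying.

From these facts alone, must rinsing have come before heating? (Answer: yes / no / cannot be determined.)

no

Tracing the constraints gives heating → cooling → dilution → rinsing, so heating must come before rinsing.
That means rinsing cannot be before heating.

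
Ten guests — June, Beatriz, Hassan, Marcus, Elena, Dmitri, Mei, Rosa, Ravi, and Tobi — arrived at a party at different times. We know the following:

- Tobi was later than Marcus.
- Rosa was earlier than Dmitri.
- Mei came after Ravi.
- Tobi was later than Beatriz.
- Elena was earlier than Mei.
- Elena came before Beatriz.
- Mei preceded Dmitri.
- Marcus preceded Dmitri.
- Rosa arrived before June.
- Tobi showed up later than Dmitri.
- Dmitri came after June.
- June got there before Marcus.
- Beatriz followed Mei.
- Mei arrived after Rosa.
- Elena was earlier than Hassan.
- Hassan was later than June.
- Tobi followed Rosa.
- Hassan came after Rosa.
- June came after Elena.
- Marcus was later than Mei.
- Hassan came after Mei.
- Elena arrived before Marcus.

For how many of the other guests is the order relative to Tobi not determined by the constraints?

1

Forced before Tobi: Beatriz, Dmitri, Elena, June, Marcus, Mei, Ravi, and Rosa.
That leaves Hassan with no forced order relative to Tobi — 1.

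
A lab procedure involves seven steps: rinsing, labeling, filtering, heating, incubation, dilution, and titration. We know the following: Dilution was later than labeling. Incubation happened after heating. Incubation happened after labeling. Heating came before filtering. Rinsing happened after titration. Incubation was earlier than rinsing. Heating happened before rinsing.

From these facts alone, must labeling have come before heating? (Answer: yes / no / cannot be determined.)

cannot be determined

No chain of stated constraints runs from labeling to heating, and none runs from heating to labeling either.
So the relative order of labeling and heating is not fixed by the given facts.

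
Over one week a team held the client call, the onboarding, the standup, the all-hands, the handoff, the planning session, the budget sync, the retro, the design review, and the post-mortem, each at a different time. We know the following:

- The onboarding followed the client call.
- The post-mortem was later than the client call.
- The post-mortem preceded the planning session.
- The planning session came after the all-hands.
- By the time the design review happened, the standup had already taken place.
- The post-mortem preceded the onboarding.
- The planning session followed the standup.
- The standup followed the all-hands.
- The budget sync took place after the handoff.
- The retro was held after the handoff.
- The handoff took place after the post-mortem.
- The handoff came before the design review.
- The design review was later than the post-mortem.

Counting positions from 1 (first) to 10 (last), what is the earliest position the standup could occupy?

2

The all-hands must come before the standup — 1 forced predecessor.
Nothing else is forced ahead of the standup, so its earliest slot is position 1 + 1 = 2.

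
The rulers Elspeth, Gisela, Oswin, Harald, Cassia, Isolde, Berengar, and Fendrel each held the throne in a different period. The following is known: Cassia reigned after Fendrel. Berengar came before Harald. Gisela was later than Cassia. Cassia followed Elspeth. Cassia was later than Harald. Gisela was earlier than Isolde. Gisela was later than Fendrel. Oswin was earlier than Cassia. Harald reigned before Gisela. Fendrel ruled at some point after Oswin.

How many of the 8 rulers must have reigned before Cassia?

Directly stated before Cassia: Elspeth, Fendrel, Harald, and Oswin.
Berengar reaches Cassia via Berengar → Harald → Cassia.
No chain forces Isolde (or any of the others) ahead of Cassia.
That's Berengar, Elspeth, Fendrel, Harald, and Oswin — 5 in all.

5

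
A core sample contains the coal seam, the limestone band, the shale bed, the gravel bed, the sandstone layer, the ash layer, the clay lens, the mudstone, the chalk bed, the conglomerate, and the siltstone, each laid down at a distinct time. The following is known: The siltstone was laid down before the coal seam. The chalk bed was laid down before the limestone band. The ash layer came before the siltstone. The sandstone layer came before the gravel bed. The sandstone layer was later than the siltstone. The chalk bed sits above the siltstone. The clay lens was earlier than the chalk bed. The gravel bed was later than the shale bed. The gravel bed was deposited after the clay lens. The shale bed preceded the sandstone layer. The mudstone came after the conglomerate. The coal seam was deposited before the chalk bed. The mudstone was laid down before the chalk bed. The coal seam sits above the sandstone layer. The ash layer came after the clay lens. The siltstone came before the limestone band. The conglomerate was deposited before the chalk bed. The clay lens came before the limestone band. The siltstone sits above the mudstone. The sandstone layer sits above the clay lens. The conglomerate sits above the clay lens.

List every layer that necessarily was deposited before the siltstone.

the ash layer, the clay lens, the conglomerate, the mudstone

Directly stated before the siltstone: the ash layer and the mudstone.
The clay lens reaches the siltstone via the clay lens → the ash layer → the siltstone.
The conglomerate reaches the siltstone via the conglomerate → the mudstone → the siltstone.
No chain forces the sandstone layer (or any of the others) ahead of the siltstone.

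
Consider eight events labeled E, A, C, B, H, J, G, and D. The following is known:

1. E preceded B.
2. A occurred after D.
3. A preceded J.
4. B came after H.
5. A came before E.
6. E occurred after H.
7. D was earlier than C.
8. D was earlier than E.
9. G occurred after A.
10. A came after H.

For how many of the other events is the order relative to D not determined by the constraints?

Forced after D: A, B, C, E, G, and J.
That leaves H with no forced order relative to D — 1.

1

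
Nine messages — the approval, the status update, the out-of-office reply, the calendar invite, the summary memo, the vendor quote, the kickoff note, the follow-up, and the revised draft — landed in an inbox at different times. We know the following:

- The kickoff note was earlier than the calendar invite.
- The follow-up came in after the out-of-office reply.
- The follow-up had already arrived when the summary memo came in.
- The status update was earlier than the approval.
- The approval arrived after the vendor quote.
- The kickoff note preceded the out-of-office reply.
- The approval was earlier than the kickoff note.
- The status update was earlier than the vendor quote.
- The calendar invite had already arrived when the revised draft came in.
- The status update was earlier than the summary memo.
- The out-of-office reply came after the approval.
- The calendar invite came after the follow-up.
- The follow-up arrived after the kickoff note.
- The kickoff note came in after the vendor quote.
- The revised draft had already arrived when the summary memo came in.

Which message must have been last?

Every other message has a chain of constraints placing it before the summary memo, so the summary memo is last.

the summary memo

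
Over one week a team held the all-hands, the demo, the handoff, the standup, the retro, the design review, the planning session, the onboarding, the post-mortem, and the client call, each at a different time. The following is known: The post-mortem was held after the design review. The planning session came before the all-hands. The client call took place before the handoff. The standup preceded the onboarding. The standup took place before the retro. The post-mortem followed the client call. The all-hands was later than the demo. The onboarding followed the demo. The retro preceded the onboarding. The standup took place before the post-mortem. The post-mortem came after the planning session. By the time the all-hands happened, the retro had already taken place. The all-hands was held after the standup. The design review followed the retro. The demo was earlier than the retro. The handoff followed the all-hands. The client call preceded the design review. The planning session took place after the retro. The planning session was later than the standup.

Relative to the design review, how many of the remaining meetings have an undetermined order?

4

Forced before the design review: the client call, the demo, the retro, and the standup; forced after the design review: the post-mortem.
That leaves the all-hands, the handoff, the onboarding, and the planning session with no forced order relative to the design review — 4.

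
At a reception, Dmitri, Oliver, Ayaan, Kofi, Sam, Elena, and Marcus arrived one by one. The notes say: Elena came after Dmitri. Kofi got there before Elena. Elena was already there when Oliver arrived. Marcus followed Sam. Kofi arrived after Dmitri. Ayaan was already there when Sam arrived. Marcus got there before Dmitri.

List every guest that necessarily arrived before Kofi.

Ayaan, Dmitri, Marcus, Sam

Directly stated before Kofi: Dmitri.
Ayaan reaches Kofi via Ayaan → Sam → Marcus → Dmitri → Kofi.
Marcus reaches Kofi via Marcus → Dmitri → Kofi.
Sam reaches Kofi via Sam → Marcus → Dmitri → Kofi.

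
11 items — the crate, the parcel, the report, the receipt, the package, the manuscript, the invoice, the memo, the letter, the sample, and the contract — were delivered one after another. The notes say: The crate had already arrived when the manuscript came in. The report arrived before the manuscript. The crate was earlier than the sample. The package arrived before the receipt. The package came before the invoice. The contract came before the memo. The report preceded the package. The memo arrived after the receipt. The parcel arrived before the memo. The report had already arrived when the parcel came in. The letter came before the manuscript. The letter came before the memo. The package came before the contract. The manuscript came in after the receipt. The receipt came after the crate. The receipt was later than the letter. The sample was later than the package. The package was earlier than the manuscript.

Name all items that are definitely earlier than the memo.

Directly stated before the memo: the contract, the letter, the parcel, and the receipt.
The crate reaches the memo via the crate → the receipt → the memo.
The package reaches the memo via the package → the contract → the memo.
The report reaches the memo via the report → the parcel → the memo.
No chain forces the sample (or any of the others) ahead of the memo.

the contract, the crate, the letter, the package, the parcel, the receipt, the report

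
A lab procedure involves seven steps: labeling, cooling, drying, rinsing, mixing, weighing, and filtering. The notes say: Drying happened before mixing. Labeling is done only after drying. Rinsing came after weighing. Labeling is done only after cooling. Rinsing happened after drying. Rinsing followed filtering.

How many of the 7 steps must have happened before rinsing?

3

Directly stated before rinsing: drying, filtering, and weighing.
No chain forces cooling (or any of the others) ahead of rinsing.
That's drying, filtering, and weighing — 3 in all.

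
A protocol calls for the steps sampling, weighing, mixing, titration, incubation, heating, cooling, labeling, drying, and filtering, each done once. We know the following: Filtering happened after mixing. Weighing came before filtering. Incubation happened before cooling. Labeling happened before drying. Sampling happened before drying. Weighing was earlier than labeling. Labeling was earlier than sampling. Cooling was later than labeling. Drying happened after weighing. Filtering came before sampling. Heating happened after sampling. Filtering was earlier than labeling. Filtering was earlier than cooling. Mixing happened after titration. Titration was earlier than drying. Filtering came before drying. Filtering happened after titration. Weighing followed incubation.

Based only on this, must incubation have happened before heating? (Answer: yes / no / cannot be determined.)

Chain the constraints: incubation → weighing → filtering → sampling → heating. Each link is directly stated, so incubation comes before heating.

yes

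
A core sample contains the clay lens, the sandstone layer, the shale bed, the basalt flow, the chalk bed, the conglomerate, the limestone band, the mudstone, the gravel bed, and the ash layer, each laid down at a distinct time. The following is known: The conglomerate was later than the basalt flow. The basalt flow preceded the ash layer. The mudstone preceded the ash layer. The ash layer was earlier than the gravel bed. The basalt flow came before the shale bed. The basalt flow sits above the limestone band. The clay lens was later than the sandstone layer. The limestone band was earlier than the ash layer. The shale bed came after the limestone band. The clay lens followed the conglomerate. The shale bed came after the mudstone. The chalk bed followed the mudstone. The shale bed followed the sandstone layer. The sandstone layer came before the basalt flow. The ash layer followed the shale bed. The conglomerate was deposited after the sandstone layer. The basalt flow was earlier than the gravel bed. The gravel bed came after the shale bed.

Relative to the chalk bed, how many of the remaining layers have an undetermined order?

8

Forced before the chalk bed: the mudstone.
That leaves the ash layer, the basalt flow, the clay lens, the conglomerate, the gravel bed, the limestone band, the sandstone layer, and the shale bed with no forced order relative to the chalk bed — 8.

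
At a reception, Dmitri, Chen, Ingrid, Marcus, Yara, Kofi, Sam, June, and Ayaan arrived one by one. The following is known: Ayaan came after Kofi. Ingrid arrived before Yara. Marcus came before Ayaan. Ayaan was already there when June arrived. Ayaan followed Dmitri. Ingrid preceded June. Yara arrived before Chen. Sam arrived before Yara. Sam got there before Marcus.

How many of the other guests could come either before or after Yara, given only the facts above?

5

Forced before Yara: Ingrid and Sam; forced after Yara: Chen.
That leaves Ayaan, Dmitri, June, Kofi, and Marcus with no forced order relative to Yara — 5.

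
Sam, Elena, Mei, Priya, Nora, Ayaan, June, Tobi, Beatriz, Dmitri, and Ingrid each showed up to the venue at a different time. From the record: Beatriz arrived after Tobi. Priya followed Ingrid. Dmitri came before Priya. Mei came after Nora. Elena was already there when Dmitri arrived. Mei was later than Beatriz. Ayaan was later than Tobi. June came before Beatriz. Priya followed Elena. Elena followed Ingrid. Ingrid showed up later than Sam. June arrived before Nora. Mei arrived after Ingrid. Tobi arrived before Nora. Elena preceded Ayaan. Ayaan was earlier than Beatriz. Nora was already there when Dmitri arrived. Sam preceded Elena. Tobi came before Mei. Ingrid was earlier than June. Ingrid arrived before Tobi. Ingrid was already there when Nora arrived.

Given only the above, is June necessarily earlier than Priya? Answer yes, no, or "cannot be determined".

yes

Chain the constraints: June → Nora → Dmitri → Priya. Each link is directly stated, so June comes before Priya.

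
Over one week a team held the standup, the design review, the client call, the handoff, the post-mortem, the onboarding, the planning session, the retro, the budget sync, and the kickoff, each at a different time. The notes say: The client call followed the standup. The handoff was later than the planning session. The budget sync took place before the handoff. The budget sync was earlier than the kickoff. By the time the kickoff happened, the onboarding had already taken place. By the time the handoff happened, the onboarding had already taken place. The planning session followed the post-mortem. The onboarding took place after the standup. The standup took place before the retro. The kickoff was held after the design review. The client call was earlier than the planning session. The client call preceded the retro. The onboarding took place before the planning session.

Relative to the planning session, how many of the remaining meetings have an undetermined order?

Forced before the planning session: the client call, the onboarding, the post-mortem, and the standup; forced after the planning session: the handoff.
That leaves the budget sync, the design review, the kickoff, and the retro with no forced order relative to the planning session — 4.

4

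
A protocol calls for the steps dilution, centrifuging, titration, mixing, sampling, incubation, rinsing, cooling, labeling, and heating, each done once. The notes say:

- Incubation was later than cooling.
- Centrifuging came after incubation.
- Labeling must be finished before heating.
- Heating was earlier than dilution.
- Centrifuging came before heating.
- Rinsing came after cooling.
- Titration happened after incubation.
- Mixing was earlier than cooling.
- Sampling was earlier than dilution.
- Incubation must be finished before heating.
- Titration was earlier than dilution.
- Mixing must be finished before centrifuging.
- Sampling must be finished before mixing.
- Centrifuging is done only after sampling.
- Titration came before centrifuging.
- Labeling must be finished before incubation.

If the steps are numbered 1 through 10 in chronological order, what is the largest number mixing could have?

Mixing must come before centrifuging, cooling, dilution, heating, incubation, rinsing, and titration — 7 steps forced after it.
Everything else can be placed before mixing in some valid order, so mixing can sit as late as position 10 − 7 = 3.

3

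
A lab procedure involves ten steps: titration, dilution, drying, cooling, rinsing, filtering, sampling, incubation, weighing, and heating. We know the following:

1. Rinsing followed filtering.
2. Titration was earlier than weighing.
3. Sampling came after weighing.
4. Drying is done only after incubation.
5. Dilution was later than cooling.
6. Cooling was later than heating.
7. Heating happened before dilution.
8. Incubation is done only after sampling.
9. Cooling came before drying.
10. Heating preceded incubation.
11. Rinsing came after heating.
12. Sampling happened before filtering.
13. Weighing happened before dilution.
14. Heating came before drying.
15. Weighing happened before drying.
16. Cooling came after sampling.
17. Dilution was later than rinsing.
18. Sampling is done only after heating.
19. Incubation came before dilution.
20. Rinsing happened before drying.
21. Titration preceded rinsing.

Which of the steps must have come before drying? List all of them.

cooling, filtering, heating, incubation, rinsing, sampling, titration, weighing

Directly stated before drying: cooling, heating, incubation, rinsing, and weighing.
Filtering reaches drying via filtering → rinsing → drying.
Sampling reaches drying via sampling → cooling → drying.
Titration reaches drying via titration → weighing → drying.
No chain forces dilution ahead of drying.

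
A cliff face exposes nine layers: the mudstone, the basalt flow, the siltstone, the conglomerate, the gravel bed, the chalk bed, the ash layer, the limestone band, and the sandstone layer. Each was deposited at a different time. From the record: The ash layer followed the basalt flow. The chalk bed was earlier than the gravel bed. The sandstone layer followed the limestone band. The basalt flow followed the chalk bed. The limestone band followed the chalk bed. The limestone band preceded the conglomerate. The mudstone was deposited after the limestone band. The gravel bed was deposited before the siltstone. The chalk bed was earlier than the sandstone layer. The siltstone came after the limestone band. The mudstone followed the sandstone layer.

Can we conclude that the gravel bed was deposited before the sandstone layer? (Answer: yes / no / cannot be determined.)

No chain of stated constraints runs from the gravel bed to the sandstone layer, and none runs from the sandstone layer to the gravel bed either.
So the relative order of the gravel bed and the sandstone layer is not fixed by the given facts.

cannot be determined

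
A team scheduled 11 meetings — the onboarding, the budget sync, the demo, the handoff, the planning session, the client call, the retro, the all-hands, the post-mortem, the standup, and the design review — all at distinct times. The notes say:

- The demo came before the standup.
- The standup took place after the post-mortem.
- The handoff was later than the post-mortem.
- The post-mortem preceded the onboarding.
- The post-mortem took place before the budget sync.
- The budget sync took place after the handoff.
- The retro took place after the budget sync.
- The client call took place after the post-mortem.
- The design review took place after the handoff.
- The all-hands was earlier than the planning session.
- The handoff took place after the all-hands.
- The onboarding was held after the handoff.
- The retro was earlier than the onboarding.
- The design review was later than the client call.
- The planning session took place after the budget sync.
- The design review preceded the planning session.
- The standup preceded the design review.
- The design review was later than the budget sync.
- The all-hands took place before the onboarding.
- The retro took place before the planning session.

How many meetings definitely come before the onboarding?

5

Directly stated before the onboarding: the all-hands, the handoff, the post-mortem, and the retro.
The budget sync reaches the onboarding via the budget sync → the retro → the onboarding.
No chain forces the demo (or any of the others) ahead of the onboarding.
That's the all-hands, the budget sync, the handoff, the post-mortem, and the retro — 5 in all.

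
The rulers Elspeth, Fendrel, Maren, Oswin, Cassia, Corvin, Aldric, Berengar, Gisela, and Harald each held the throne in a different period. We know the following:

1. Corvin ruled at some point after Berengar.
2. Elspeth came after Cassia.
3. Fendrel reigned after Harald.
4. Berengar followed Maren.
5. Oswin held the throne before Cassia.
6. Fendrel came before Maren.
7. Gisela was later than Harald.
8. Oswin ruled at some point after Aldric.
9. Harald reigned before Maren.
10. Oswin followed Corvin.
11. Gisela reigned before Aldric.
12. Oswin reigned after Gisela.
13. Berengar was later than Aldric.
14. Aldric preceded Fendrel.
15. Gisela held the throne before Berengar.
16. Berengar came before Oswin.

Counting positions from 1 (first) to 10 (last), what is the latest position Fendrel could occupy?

Fendrel must come before Berengar, Cassia, Corvin, Elspeth, Maren, and Oswin — 6 rulers forced after them.
Everything else can be placed before Fendrel in some valid order, so Fendrel can sit as late as position 10 − 6 = 4.

4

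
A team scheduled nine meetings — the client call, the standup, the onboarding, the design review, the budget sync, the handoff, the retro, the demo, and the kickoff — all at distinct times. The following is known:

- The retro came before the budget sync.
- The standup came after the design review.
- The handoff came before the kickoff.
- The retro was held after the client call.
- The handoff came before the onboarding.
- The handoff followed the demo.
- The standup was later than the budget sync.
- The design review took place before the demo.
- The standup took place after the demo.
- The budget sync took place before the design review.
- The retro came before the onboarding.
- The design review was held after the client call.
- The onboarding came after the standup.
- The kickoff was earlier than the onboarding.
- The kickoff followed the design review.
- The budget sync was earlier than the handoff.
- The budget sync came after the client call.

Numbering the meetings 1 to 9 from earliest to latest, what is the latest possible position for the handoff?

The handoff must come before the kickoff and the onboarding — 2 meetings forced after it.
Everything else can be placed before the handoff in some valid order, so the handoff can sit as late as position 9 − 2 = 7.

7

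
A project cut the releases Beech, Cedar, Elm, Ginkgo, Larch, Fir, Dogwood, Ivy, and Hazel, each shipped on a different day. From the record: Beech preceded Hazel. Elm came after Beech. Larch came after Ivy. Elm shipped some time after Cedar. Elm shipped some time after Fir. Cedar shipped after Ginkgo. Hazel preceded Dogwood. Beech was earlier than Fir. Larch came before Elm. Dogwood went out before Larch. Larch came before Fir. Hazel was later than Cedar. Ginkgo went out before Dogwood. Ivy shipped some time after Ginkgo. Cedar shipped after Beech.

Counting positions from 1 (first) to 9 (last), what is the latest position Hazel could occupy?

Hazel must come before Dogwood, Elm, Fir, and Larch — 4 releases forced after it.
Everything else can be placed before Hazel in some valid order, so Hazel can sit as late as position 9 − 4 = 5.

5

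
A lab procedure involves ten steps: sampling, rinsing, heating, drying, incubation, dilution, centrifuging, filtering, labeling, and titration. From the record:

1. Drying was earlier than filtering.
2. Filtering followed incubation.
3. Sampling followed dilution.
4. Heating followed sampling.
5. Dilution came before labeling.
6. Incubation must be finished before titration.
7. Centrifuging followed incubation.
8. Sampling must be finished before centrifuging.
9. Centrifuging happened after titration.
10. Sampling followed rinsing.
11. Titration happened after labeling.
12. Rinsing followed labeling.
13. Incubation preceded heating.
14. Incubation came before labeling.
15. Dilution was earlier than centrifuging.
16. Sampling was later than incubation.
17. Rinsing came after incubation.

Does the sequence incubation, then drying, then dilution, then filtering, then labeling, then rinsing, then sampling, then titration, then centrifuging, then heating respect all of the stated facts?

Check each stated constraint against the proposed order — e.g. incubation is ahead of centrifuging; incubation is ahead of heating. Every pair is in the required order; nothing is violated.

yes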